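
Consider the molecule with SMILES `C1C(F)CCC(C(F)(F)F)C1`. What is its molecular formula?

Atom tally by fragment:
  cyclohexane ring core → C:6 H:12
  (− 2 ring H displaced by substituents)
  + F → F:1
  + CF3 → C:1 F:3
Element totals:
  C: 7
  H: 10
  F: 4

C7H10F4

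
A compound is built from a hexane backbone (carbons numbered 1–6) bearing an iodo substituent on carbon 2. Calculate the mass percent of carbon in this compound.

Atom tally by fragment:
  CH3 → C:1 H:3
  CH(I) → C:1 H:1 I:1
  CH2 → C:1 H:2
  CH2 → C:1 H:2
  CH2 → C:1 H:2
  CH3 → C:1 H:3
Element totals:
  C: 6
  H: 13
  I: 1
Molecular formula: C6H13I.
Molar mass = 212.074 g/mol.
Mass from C: 6 × 12.011 = 72.066 g/mol.
%C = 72.066 / 212.074 × 100 = 33.98%.

33.98%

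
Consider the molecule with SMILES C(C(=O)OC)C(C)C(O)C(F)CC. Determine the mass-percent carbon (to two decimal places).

Atom tally by fragment:
  CH3OOCCH2 → C:3 H:5 O:2
  CH(CH3) → C:2 H:4
  CH(OH) → C:1 H:2 O:1
  CH(F) → C:1 H:1 F:1
  CH2 → C:1 H:2
  CH3 → C:1 H:3
Element totals:
  C: 9
  H: 17
  F: 1
  O: 3
Molecular formula: C9H17FO3.
Molar mass = 192.230 g/mol.
Mass from C: 9 × 12.011 = 108.099 g/mol.
%C = 108.099 / 192.230 × 100 = 56.23%.

56.23%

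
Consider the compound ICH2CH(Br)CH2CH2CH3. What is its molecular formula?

Element totals:
  C: 5
  H: 10
  Br: 1
  I: 1

C5H10BrI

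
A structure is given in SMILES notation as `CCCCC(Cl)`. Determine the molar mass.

Atom tally by fragment:
  CH3 → C:1 H:3
  CH2 → C:1 H:2
  CH2 → C:1 H:2
  CH2 → C:1 H:2
  CH2Cl → C:1 H:2 Cl:1
Element totals:
  C: 5
  H: 11
  Cl: 1
Molecular formula: C5H11Cl.
  M = 5(12.011) + 11(1.008) + 35.45
    = 60.055 + 11.088 + 35.450 = 106.593

106.59 g/mol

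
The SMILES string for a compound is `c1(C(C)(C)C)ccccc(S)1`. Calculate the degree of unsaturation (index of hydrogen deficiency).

Atom tally by fragment:
  benzene ring core → C:6 H:6
  (− 2 ring H displaced by substituents)
  + C(CH3)3 → C:4 H:9
  + SH → S:1 H:1
Element totals:
  C: 10
  H: 14
  S: 1
Molecular formula: C10H14S.
DoU = (2C + 2 + N − H − X) / 2 = (2·10 + 2 + 0 − 14 − 0) / 2 = 4.

4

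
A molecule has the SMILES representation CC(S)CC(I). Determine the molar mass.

Atom tally by fragment:
  CH3 → C:1 H:3
  CH(SH) → C:1 H:2 S:1
  CH2 → C:1 H:2
  CH2I → C:1 H:2 I:1
Element totals:
  C: 4
  H: 9
  I: 1
  S: 1
Molecular formula: C4H9IS.
  M = 4(12.011) + 9(1.008) + 126.904 + 32.06
    = 48.044 + 9.072 + 126.904 + 32.060 = 216.080

216.08 g/mol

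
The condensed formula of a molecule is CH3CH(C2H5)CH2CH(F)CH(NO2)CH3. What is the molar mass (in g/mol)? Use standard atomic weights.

177.22 g/mol

Atom tally by fragment:
  CH3 → C:1 H:3
  CH(C2H5) → C:3 H:6
  CH2 → C:1 H:2
  CH(F) → C:1 H:1 F:1
  CH(NO2) → C:1 H:1 N:1 O:2
  CH3 → C:1 H:3
Element totals:
  C: 8
  H: 16
  F: 1
  N: 1
  O: 2
Molecular formula: C8H16FNO2.
  M = 8(12.011) + 16(1.008) + 18.998 + 14.007 + 2(15.999)
    = 96.088 + 16.128 + 18.998 + 14.007 + 31.998 = 177.219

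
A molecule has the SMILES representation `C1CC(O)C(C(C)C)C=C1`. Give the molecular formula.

Atom tally by fragment:
  cyclohexene ring core → C:6 H:10
  (− 2 ring H displaced by substituents)
  + OH → O:1 H:1
  + CH(CH3)2 → C:3 H:7
Element totals:
  C: 9
  H: 16
  O: 1

C9H16O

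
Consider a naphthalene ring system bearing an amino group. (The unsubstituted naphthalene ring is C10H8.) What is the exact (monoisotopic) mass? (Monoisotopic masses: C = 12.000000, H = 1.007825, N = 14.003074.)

Atom tally by fragment:
  naphthalene ring system core → C:10 H:8
  (− 1 ring H displaced by substituents)
  + NH2 → N:1 H:2
Element totals:
  C: 10
  H: 9
  N: 1
Molecular formula: C10H9N.
  M = 10(12.0) + 9(1.007825) + 14.003074
    = 120.000000 + 9.070425 + 14.003074 = 143.073499

143.0735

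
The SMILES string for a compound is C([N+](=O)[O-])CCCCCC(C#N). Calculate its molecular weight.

Atom tally by fragment:
  O2NCH2 → C:1 H:2 N:1 O:2
  CH2 → C:1 H:2
  CH2 → C:1 H:2
  CH2 → C:1 H:2
  CH2 → C:1 H:2
  CH2 → C:1 H:2
  CH2CN → C:2 H:2 N:1
Element totals:
  C: 8
  H: 14
  N: 2
  O: 2
Molecular formula: C8H14N2O2.
  M = 8(12.011) + 14(1.008) + 2(14.007) + 2(15.999)
    = 96.088 + 14.112 + 28.014 + 31.998 = 170.212

170.21 g/mol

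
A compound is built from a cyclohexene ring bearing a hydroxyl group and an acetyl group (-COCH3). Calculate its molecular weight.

Atom tally by fragment:
  cyclohexene ring core → C:6 H:10
  (− 2 ring H displaced by substituents)
  + OH → O:1 H:1
  + COCH3 → C:2 H:3 O:1
Element totals:
  C: 8
  H: 12
  O: 2
Molecular formula: C8H12O2.
  M = 8(12.011) + 12(1.008) + 2(15.999)
    = 96.088 + 12.096 + 31.998 = 140.182

140.18 g/mol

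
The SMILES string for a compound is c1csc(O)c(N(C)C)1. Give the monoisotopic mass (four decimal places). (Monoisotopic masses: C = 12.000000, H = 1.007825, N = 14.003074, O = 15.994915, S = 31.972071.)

143.0405

Atom tally by fragment:
  thiophene ring core → C:4 H:4 S:1
  (− 2 ring H displaced by substituents)
  + OH → O:1 H:1
  + N(CH3)2 → N:1 C:2 H:6
Element totals:
  C: 6
  H: 9
  N: 1
  O: 1
  S: 1
Molecular formula: C6H9NOS.
  M = 6(12.0) + 9(1.007825) + 14.003074 + 15.994915 + 31.972071
    = 72.000000 + 9.070425 + 14.003074 + 15.994915 + 31.972071 = 143.040485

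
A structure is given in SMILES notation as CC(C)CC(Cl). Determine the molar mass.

106.59 g/mol

Atom tally by fragment:
  CH3 → C:1 H:3
  CH(CH3) → C:2 H:4
  CH2 → C:1 H:2
  CH2Cl → C:1 H:2 Cl:1
Element totals:
  C: 5
  H: 11
  Cl: 1
Molecular formula: C5H11Cl.
  M = 5(12.011) + 11(1.008) + 35.45
    = 60.055 + 11.088 + 35.450 = 106.593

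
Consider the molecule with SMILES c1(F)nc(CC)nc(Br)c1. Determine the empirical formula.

C6H6BrFN2

Atom tally by fragment:
  pyrimidine ring core → C:4 H:4 N:2
  (− 3 ring H displaced by substituents)
  + F → F:1
  + C2H5 → C:2 H:5
  + Br → Br:1
Element totals:
  C: 6
  H: 6
  Br: 1
  F: 1
  N: 2
Molecular formula: C6H6BrFN2.
gcd of subscripts (1, 6, 1, 6, 2) = 1, so the empirical formula equals the molecular formula.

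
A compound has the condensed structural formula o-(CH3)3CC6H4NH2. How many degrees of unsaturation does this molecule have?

Atom tally by fragment:
  benzene ring core → C:6 H:6
  (− 2 ring H displaced by substituents)
  + C(CH3)3 → C:4 H:9
  + NH2 → N:1 H:2
Element totals:
  C: 10
  H: 15
  N: 1
Molecular formula: C10H15N.
DoU = (2C + 2 + N − H − X) / 2 = (2·10 + 2 + 1 − 15 − 0) / 2 = 4.

4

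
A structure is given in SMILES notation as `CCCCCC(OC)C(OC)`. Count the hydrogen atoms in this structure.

Atom tally by fragment:
  CH3 → C:1 H:3
  CH2 → C:1 H:2
  CH2 → C:1 H:2
  CH2 → C:1 H:2
  CH2 → C:1 H:2
  CH(OCH3) → C:2 H:4 O:1
  CH2OCH3 → C:2 H:5 O:1
Element totals:
  C: 9
  H: 20
  O: 2

20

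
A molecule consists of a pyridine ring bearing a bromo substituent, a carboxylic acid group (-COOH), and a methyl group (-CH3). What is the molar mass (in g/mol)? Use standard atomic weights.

216.03 g/mol

Atom tally by fragment:
  pyridine ring core → C:5 H:5 N:1
  (− 3 ring H displaced by substituents)
  + Br → Br:1
  + COOH → C:1 H:1 O:2
  + CH3 → C:1 H:3
Element totals:
  C: 7
  H: 6
  Br: 1
  N: 1
  O: 2
Molecular formula: C7H6BrNO2.
  M = 7(12.011) + 6(1.008) + 79.904 + 14.007 + 2(15.999)
    = 84.077 + 6.048 + 79.904 + 14.007 + 31.998 = 216.034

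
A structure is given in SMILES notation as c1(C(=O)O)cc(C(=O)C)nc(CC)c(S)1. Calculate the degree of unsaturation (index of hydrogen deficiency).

6

Atom tally by fragment:
  pyridine ring core → C:5 H:5 N:1
  (− 4 ring H displaced by substituents)
  + COOH → C:1 H:1 O:2
  + COCH3 → C:2 H:3 O:1
  + C2H5 → C:2 H:5
  + SH → S:1 H:1
Element totals:
  C: 10
  H: 11
  N: 1
  O: 3
  S: 1
Molecular formula: C10H11NO3S.
DoU = (2C + 2 + N − H − X) / 2 = (2·10 + 2 + 1 − 11 − 0) / 2 = 6.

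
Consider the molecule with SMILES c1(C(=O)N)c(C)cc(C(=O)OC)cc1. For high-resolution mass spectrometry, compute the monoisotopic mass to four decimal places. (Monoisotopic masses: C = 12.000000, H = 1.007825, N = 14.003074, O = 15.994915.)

193.0739

Atom tally by fragment:
  benzene ring core → C:6 H:6
  (− 3 ring H displaced by substituents)
  + CONH2 → C:1 H:2 O:1 N:1
  + CH3 → C:1 H:3
  + COOCH3 → C:2 H:3 O:2
Element totals:
  C: 10
  H: 11
  N: 1
  O: 3
Molecular formula: C10H11NO3.
  M = 10(12.0) + 11(1.007825) + 14.003074 + 3(15.994915)
    = 120.000000 + 11.086075 + 14.003074 + 47.984745 = 193.073894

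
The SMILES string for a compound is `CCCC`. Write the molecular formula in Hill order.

Atom tally by fragment:
  CH3 → C:1 H:3
  CH2 → C:1 H:2
  CH2 → C:1 H:2
  CH3 → C:1 H:3
Element totals:
  C: 4
  H: 10

C4H10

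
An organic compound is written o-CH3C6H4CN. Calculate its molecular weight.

117.15 g/mol

Element totals:
  C: 8
  H: 7
  N: 1
Molecular formula: C8H7N.
  M = 8(12.011) + 7(1.008) + 14.007
    = 96.088 + 7.056 + 14.007 = 117.151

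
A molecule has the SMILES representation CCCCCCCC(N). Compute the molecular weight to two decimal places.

129.25 g/mol

Atom tally by fragment:
  CH3 → C:1 H:3
  CH2 → C:1 H:2
  CH2 → C:1 H:2
  CH2 → C:1 H:2
  CH2 → C:1 H:2
  CH2 → C:1 H:2
  CH2 → C:1 H:2
  CH2NH2 → C:1 H:4 N:1
Element totals:
  C: 8
  H: 19
  N: 1
Molecular formula: C8H19N.
  M = 8(12.011) + 19(1.008) + 14.007
    = 96.088 + 19.152 + 14.007 = 129.247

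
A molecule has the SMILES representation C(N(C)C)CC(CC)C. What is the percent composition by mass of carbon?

74.34%

Atom tally by fragment:
  (CH3)2NCH2 → C:3 H:8 N:1
  CH2 → C:1 H:2
  CH(C2H5) → C:3 H:6
  CH3 → C:1 H:3
Element totals:
  C: 8
  H: 19
  N: 1
Molecular formula: C8H19N.
Molar mass = 129.247 g/mol.
Mass from C: 8 × 12.011 = 96.088 g/mol.
%C = 96.088 / 129.247 × 100 = 74.34%.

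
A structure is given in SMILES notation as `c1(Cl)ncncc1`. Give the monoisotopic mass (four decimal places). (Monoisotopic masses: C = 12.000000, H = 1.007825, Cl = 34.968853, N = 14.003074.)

Atom tally by fragment:
  pyrimidine ring core → C:4 H:4 N:2
  (− 1 ring H displaced by substituents)
  + Cl → Cl:1
Element totals:
  C: 4
  H: 3
  Cl: 1
  N: 2
Molecular formula: C4H3ClN2.
  M = 4(12.0) + 3(1.007825) + 34.968853 + 2(14.003074)
    = 48.000000 + 3.023475 + 34.968853 + 28.006148 = 113.998476

113.9985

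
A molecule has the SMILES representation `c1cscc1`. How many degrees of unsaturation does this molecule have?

3

Atom tally by fragment:
  thiophene ring core → C:4 H:4 S:1
Element totals:
  C: 4
  H: 4
  S: 1
Molecular formula: C4H4S.
DoU = (2C + 2 + N − H − X) / 2 = (2·4 + 2 + 0 − 4 − 0) / 2 = 3.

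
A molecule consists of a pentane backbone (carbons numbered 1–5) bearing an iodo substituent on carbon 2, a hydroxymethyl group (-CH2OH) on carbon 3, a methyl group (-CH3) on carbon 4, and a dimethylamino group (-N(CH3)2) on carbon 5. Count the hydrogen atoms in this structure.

20

Atom tally by fragment:
  CH3 → C:1 H:3
  CH(I) → C:1 H:1 I:1
  CH(CH2OH) → C:2 H:4 O:1
  CH(CH3) → C:2 H:4
  CH2N(CH3)2 → C:3 H:8 N:1
Element totals:
  C: 9
  H: 20
  I: 1
  N: 1
  O: 1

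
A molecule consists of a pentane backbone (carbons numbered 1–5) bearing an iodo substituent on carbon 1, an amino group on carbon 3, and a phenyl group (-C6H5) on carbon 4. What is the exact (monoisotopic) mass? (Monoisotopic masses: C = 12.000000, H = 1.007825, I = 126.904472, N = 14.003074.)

Atom tally by fragment:
  ICH2 → C:1 H:2 I:1
  CH2 → C:1 H:2
  CH(NH2) → C:1 H:3 N:1
  CH(C6H5) → C:7 H:6
  CH3 → C:1 H:3
Element totals:
  C: 11
  H: 16
  I: 1
  N: 1
Molecular formula: C11H16IN.
  M = 11(12.0) + 16(1.007825) + 126.904472 + 14.003074
    = 132.000000 + 16.125200 + 126.904472 + 14.003074 = 289.032746

289.0327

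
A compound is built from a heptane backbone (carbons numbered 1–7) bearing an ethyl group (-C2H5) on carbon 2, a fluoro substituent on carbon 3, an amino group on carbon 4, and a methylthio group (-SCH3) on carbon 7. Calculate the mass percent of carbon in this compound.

Atom tally by fragment:
  CH3 → C:1 H:3
  CH(C2H5) → C:3 H:6
  CH(F) → C:1 H:1 F:1
  CH(NH2) → C:1 H:3 N:1
  CH2 → C:1 H:2
  CH2 → C:1 H:2
  CH2SCH3 → C:2 H:5 S:1
Element totals:
  C: 10
  H: 22
  F: 1
  N: 1
  S: 1
Molecular formula: C10H22FNS.
Molar mass = 207.351 g/mol.
Mass from C: 10 × 12.011 = 120.110 g/mol.
%C = 120.110 / 207.351 × 100 = 57.93%.

57.93%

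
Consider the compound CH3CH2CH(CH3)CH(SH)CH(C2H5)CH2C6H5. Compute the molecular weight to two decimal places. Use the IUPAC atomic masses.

236.42 g/mol

Element totals:
  C: 15
  H: 24
  S: 1
Molecular formula: C15H24S.
  M = 15(12.011) + 24(1.008) + 32.06
    = 180.165 + 24.192 + 32.060 = 236.417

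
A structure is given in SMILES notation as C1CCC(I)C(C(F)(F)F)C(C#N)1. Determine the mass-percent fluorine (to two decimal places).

Atom tally by fragment:
  cyclohexane ring core → C:6 H:12
  (− 3 ring H displaced by substituents)
  + I → I:1
  + CF3 → C:1 F:3
  + CN → C:1 N:1
Element totals:
  C: 8
  H: 9
  F: 3
  I: 1
  N: 1
Molecular formula: C8H9F3IN.
Molar mass = 303.065 g/mol.
Mass from F: 3 × 18.998 = 56.994 g/mol.
%F = 56.994 / 303.065 × 100 = 18.81%.

18.81%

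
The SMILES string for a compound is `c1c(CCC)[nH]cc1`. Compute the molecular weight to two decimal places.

109.17 g/mol

Atom tally by fragment:
  pyrrole ring core → C:4 H:5 N:1
  (− 1 ring H displaced by substituents)
  + CH2CH2CH3 → C:3 H:7
Element totals:
  C: 7
  H: 11
  N: 1
Molecular formula: C7H11N.
  M = 7(12.011) + 11(1.008) + 14.007
    = 84.077 + 11.088 + 14.007 = 109.172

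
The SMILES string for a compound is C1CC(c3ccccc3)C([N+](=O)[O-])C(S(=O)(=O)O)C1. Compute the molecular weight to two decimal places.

Atom tally by fragment:
  cyclohexane ring core → C:6 H:12
  (− 3 ring H displaced by substituents)
  + C6H5 → C:6 H:5
  + NO2 → N:1 O:2
  + SO3H → S:1 O:3 H:1
Element totals:
  C: 12
  H: 15
  N: 1
  O: 5
  S: 1
Molecular formula: C12H15NO5S.
  M = 12(12.011) + 15(1.008) + 14.007 + 5(15.999) + 32.06
    = 144.132 + 15.120 + 14.007 + 79.995 + 32.060 = 285.314

285.31 g/mol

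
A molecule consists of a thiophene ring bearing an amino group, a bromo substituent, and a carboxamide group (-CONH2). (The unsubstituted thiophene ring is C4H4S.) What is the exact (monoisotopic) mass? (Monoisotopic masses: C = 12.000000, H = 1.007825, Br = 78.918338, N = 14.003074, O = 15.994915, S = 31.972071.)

Atom tally by fragment:
  thiophene ring core → C:4 H:4 S:1
  (− 3 ring H displaced by substituents)
  + NH2 → N:1 H:2
  + Br → Br:1
  + CONH2 → C:1 H:2 O:1 N:1
Element totals:
  C: 5
  H: 5
  Br: 1
  N: 2
  O: 1
  S: 1
Molecular formula: C5H5BrN2OS.
  M = 5(12.0) + 5(1.007825) + 78.918338 + 2(14.003074) + 15.994915 + 31.972071
    = 60.000000 + 5.039125 + 78.918338 + 28.006148 + 15.994915 + 31.972071 = 219.930597

219.9306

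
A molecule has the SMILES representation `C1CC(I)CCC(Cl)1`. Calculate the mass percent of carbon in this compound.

Atom tally by fragment:
  cyclohexane ring core → C:6 H:12
  (− 2 ring H displaced by substituents)
  + I → I:1
  + Cl → Cl:1
Element totals:
  C: 6
  H: 10
  Cl: 1
  I: 1
Molecular formula: C6H10ClI.
Molar mass = 244.500 g/mol.
Mass from C: 6 × 12.011 = 72.066 g/mol.
%C = 72.066 / 244.500 × 100 = 29.47%.

29.47%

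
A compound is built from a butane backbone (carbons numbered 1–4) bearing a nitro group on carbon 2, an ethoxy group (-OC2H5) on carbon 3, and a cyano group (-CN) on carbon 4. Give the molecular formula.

C7H12N2O3

Atom tally by fragment:
  CH3 → C:1 H:3
  CH(NO2) → C:1 H:1 N:1 O:2
  CH(OC2H5) → C:3 H:6 O:1
  CH2CN → C:2 H:2 N:1
Element totals:
  C: 7
  H: 12
  N: 2
  O: 3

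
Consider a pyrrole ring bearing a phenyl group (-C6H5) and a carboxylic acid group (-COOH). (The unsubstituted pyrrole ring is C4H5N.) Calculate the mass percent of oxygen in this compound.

17.09%

Atom tally by fragment:
  pyrrole ring core → C:4 H:5 N:1
  (− 2 ring H displaced by substituents)
  + C6H5 → C:6 H:5
  + COOH → C:1 H:1 O:2
Element totals:
  C: 11
  H: 9
  N: 1
  O: 2
Molecular formula: C11H9NO2.
Molar mass = 187.198 g/mol.
Mass from O: 2 × 15.999 = 31.998 g/mol.
%O = 31.998 / 187.198 × 100 = 17.09%.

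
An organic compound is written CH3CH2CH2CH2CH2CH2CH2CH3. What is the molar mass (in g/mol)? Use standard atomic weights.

Element totals:
  C: 8
  H: 18
Molecular formula: C8H18.
  M = 8(12.011) + 18(1.008)
    = 96.088 + 18.144 = 114.232

114.23 g/mol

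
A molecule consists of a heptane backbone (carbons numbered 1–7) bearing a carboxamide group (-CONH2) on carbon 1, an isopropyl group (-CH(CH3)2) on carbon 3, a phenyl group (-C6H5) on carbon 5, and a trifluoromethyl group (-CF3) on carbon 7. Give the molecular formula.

Atom tally by fragment:
  H2NOCCH2 → C:2 H:4 O:1 N:1
  CH2 → C:1 H:2
  CH(CH(CH3)2) → C:4 H:8
  CH2 → C:1 H:2
  CH(C6H5) → C:7 H:6
  CH2 → C:1 H:2
  CH2CF3 → C:2 H:2 F:3
Element totals:
  C: 18
  H: 26
  F: 3
  N: 1
  O: 1

C18H26F3NO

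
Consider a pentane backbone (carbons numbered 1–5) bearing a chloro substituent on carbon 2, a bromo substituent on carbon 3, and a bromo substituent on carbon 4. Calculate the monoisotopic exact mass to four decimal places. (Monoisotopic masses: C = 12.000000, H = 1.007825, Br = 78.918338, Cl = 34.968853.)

261.8760

Atom tally by fragment:
  CH3 → C:1 H:3
  CH(Cl) → C:1 H:1 Cl:1
  CH(Br) → C:1 H:1 Br:1
  CH(Br) → C:1 H:1 Br:1
  CH3 → C:1 H:3
Element totals:
  C: 5
  H: 9
  Br: 2
  Cl: 1
Molecular formula: C5H9Br2Cl.
  M = 5(12.0) + 9(1.007825) + 2(78.918338) + 34.968853
    = 60.000000 + 9.070425 + 157.836676 + 34.968853 = 261.875954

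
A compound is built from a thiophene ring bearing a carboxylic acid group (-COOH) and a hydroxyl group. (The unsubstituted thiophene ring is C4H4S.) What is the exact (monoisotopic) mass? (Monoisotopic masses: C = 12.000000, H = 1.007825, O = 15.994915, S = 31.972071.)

143.9881

Atom tally by fragment:
  thiophene ring core → C:4 H:4 S:1
  (− 2 ring H displaced by substituents)
  + COOH → C:1 H:1 O:2
  + OH → O:1 H:1
Element totals:
  C: 5
  H: 4
  O: 3
  S: 1
Molecular formula: C5H4O3S.
  M = 5(12.0) + 4(1.007825) + 3(15.994915) + 31.972071
    = 60.000000 + 4.031300 + 47.984745 + 31.972071 = 143.988116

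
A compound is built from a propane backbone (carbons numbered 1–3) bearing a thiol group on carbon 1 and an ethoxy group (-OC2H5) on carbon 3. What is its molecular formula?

Atom tally by fragment:
  HSCH2 → C:1 H:3 S:1
  CH2 → C:1 H:2
  CH2OC2H5 → C:3 H:7 O:1
Element totals:
  C: 5
  H: 12
  O: 1
  S: 1

C5H12OS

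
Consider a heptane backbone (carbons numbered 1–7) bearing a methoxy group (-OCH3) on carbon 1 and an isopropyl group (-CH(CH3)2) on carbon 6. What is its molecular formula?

C11H24O

Atom tally by fragment:
  CH3OCH2 → C:2 H:5 O:1
  CH2 → C:1 H:2
  CH2 → C:1 H:2
  CH2 → C:1 H:2
  CH2 → C:1 H:2
  CH(CH(CH3)2) → C:4 H:8
  CH3 → C:1 H:3
Element totals:
  C: 11
  H: 24
  O: 1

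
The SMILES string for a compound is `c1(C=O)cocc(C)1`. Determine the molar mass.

Atom tally by fragment:
  furan ring core → C:4 H:4 O:1
  (− 2 ring H displaced by substituents)
  + CHO → C:1 H:1 O:1
  + CH3 → C:1 H:3
Element totals:
  C: 6
  H: 6
  O: 2
Molecular formula: C6H6O2.
  M = 6(12.011) + 6(1.008) + 2(15.999)
    = 72.066 + 6.048 + 31.998 = 110.112

110.11 g/mol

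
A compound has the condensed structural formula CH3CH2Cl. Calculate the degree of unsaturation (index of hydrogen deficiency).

0

Element totals:
  C: 2
  H: 5
  Cl: 1
Molecular formula: C2H5Cl.
DoU = (2C + 2 + N − H − X) / 2 = (2·2 + 2 + 0 − 5 − 1) / 2 = 0.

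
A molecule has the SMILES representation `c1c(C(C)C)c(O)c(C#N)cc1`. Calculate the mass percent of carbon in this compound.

74.51%

Atom tally by fragment:
  benzene ring core → C:6 H:6
  (− 3 ring H displaced by substituents)
  + CH(CH3)2 → C:3 H:7
  + OH → O:1 H:1
  + CN → C:1 N:1
Element totals:
  C: 10
  H: 11
  N: 1
  O: 1
Molecular formula: C10H11NO.
Molar mass = 161.204 g/mol.
Mass from C: 10 × 12.011 = 120.110 g/mol.
%C = 120.110 / 161.204 × 100 = 74.51%.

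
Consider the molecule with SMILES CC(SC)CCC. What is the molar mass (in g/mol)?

Atom tally by fragment:
  CH3 → C:1 H:3
  CH(SCH3) → C:2 H:4 S:1
  CH2 → C:1 H:2
  CH2 → C:1 H:2
  CH3 → C:1 H:3
Element totals:
  C: 6
  H: 14
  S: 1
Molecular formula: C6H14S.
  M = 6(12.011) + 14(1.008) + 32.06
    = 72.066 + 14.112 + 32.060 = 118.238

118.24 g/mol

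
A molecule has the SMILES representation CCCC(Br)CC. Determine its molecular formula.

Atom tally by fragment:
  CH3 → C:1 H:3
  CH2 → C:1 H:2
  CH2 → C:1 H:2
  CH(Br) → C:1 H:1 Br:1
  CH2 → C:1 H:2
  CH3 → C:1 H:3
Element totals:
  C: 6
  H: 13
  Br: 1

C6H13Br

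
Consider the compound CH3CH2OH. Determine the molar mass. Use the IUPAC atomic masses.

46.07 g/mol

Element totals:
  C: 2
  H: 6
  O: 1
Molecular formula: C2H6O.
  M = 2(12.011) + 6(1.008) + 15.999
    = 24.022 + 6.048 + 15.999 = 46.069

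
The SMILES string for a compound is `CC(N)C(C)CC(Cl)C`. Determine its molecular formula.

C7H16ClN

Atom tally by fragment:
  CH3 → C:1 H:3
  CH(NH2) → C:1 H:3 N:1
  CH(CH3) → C:2 H:4
  CH2 → C:1 H:2
  CH(Cl) → C:1 H:1 Cl:1
  CH3 → C:1 H:3
Element totals:
  C: 7
  H: 16
  Cl: 1
  N: 1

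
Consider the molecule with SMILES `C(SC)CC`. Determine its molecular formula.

Atom tally by fragment:
  CH3SCH2 → C:2 H:5 S:1
  CH2 → C:1 H:2
  CH3 → C:1 H:3
Element totals:
  C: 4
  H: 10
  S: 1

C4H10S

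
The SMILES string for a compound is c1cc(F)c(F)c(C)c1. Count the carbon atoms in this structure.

7

Atom tally by fragment:
  benzene ring core → C:6 H:6
  (− 3 ring H displaced by substituents)
  + F → F:1
  + F → F:1
  + CH3 → C:1 H:3
Element totals:
  C: 7
  H: 6
  F: 2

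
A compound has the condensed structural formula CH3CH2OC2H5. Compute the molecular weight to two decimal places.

Atom tally by fragment:
  CH3 → C:1 H:3
  CH2OC2H5 → C:3 H:7 O:1
Element totals:
  C: 4
  H: 10
  O: 1
Molecular formula: C4H10O.
  M = 4(12.011) + 10(1.008) + 15.999
    = 48.044 + 10.080 + 15.999 = 74.123

74.12 g/mol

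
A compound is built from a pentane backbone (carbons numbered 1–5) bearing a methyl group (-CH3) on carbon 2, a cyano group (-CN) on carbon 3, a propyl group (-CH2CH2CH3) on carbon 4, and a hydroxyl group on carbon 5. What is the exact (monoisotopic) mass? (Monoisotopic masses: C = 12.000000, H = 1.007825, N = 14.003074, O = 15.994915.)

Atom tally by fragment:
  CH3 → C:1 H:3
  CH(CH3) → C:2 H:4
  CH(CN) → C:2 H:1 N:1
  CH(CH2CH2CH3) → C:4 H:8
  CH2OH → C:1 H:3 O:1
Element totals:
  C: 10
  H: 19
  N: 1
  O: 1
Molecular formula: C10H19NO.
  M = 10(12.0) + 19(1.007825) + 14.003074 + 15.994915
    = 120.000000 + 19.148675 + 14.003074 + 15.994915 = 169.146664

169.1467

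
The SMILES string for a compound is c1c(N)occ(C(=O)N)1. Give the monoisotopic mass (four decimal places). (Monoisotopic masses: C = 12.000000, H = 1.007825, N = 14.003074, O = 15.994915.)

126.0429

Atom tally by fragment:
  furan ring core → C:4 H:4 O:1
  (− 2 ring H displaced by substituents)
  + NH2 → N:1 H:2
  + CONH2 → C:1 H:2 O:1 N:1
Element totals:
  C: 5
  H: 6
  N: 2
  O: 2
Molecular formula: C5H6N2O2.
  M = 5(12.0) + 6(1.007825) + 2(14.003074) + 2(15.994915)
    = 60.000000 + 6.046950 + 28.006148 + 31.989830 = 126.042928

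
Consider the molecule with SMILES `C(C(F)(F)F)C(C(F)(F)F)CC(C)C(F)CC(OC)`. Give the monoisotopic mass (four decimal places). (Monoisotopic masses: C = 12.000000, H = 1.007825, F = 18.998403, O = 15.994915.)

Atom tally by fragment:
  F3CCH2 → C:2 H:2 F:3
  CH(CF3) → C:2 H:1 F:3
  CH2 → C:1 H:2
  CH(CH3) → C:2 H:4
  CH(F) → C:1 H:1 F:1
  CH2 → C:1 H:2
  CH2OCH3 → C:2 H:5 O:1
Element totals:
  C: 11
  H: 17
  F: 7
  O: 1
Molecular formula: C11H17F7O.
  M = 11(12.0) + 17(1.007825) + 7(18.998403) + 15.994915
    = 132.000000 + 17.133025 + 132.988821 + 15.994915 = 298.116761

298.1168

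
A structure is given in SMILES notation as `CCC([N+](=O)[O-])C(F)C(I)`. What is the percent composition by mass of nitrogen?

Atom tally by fragment:
  CH3 → C:1 H:3
  CH2 → C:1 H:2
  CH(NO2) → C:1 H:1 N:1 O:2
  CH(F) → C:1 H:1 F:1
  CH2I → C:1 H:2 I:1
Element totals:
  C: 5
  H: 9
  F: 1
  I: 1
  N: 1
  O: 2
Molecular formula: C5H9FINO2.
Molar mass = 261.034 g/mol.
Mass from N: 1 × 14.007 = 14.007 g/mol.
%N = 14.007 / 261.034 × 100 = 5.37%.

5.37%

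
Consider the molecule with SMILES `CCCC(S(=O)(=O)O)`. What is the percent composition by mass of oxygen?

Atom tally by fragment:
  CH3 → C:1 H:3
  CH2 → C:1 H:2
  CH2 → C:1 H:2
  CH2SO3H → C:1 H:3 S:1 O:3
Element totals:
  C: 4
  H: 10
  O: 3
  S: 1
Molecular formula: C4H10O3S.
Molar mass = 138.181 g/mol.
Mass from O: 3 × 15.999 = 47.997 g/mol.
%O = 47.997 / 138.181 × 100 = 34.73%.

34.73%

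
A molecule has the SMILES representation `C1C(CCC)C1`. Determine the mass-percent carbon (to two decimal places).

85.63%

Atom tally by fragment:
  cyclopropane ring core → C:3 H:6
  (− 1 ring H displaced by substituents)
  + CH2CH2CH3 → C:3 H:7
Element totals:
  C: 6
  H: 12
Molecular formula: C6H12.
Molar mass = 84.162 g/mol.
Mass from C: 6 × 12.011 = 72.066 g/mol.
%C = 72.066 / 84.162 × 100 = 85.63%.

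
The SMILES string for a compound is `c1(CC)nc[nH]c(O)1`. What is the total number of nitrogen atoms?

2

Atom tally by fragment:
  imidazole ring core → C:3 H:4 N:2
  (− 2 ring H displaced by substituents)
  + C2H5 → C:2 H:5
  + OH → O:1 H:1
Element totals:
  C: 5
  H: 8
  N: 2
  O: 1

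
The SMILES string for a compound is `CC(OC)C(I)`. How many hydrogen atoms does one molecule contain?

Atom tally by fragment:
  CH3 → C:1 H:3
  CH(OCH3) → C:2 H:4 O:1
  CH2I → C:1 H:2 I:1
Element totals:
  C: 4
  H: 9
  I: 1
  O: 1

9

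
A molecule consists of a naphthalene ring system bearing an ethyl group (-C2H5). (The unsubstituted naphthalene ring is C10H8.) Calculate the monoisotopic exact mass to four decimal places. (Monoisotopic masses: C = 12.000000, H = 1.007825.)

156.0939

Atom tally by fragment:
  naphthalene ring system core → C:10 H:8
  (− 1 ring H displaced by substituents)
  + C2H5 → C:2 H:5
Element totals:
  C: 12
  H: 12
Molecular formula: C12H12.
  M = 12(12.0) + 12(1.007825)
    = 144.000000 + 12.093900 = 156.093900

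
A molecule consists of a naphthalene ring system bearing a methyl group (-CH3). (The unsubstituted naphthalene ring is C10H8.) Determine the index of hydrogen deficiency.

Atom tally by fragment:
  naphthalene ring system core → C:10 H:8
  (− 1 ring H displaced by substituents)
  + CH3 → C:1 H:3
Element totals:
  C: 11
  H: 10
Molecular formula: C11H10.
DoU = (2C + 2 + N − H − X) / 2 = (2·11 + 2 + 0 − 10 − 0) / 2 = 7.

7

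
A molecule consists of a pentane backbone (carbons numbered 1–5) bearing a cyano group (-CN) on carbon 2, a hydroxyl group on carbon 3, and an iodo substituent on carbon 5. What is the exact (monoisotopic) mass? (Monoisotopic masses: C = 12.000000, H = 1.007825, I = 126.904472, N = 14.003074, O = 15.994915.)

238.9807

Atom tally by fragment:
  CH3 → C:1 H:3
  CH(CN) → C:2 H:1 N:1
  CH(OH) → C:1 H:2 O:1
  CH2 → C:1 H:2
  CH2I → C:1 H:2 I:1
Element totals:
  C: 6
  H: 10
  I: 1
  N: 1
  O: 1
Molecular formula: C6H10INO.
  M = 6(12.0) + 10(1.007825) + 126.904472 + 14.003074 + 15.994915
    = 72.000000 + 10.078250 + 126.904472 + 14.003074 + 15.994915 = 238.980711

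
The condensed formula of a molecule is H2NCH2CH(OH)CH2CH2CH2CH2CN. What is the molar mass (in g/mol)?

Atom tally by fragment:
  H2NCH2 → C:1 H:4 N:1
  CH(OH) → C:1 H:2 O:1
  CH2 → C:1 H:2
  CH2 → C:1 H:2
  CH2 → C:1 H:2
  CH2CN → C:2 H:2 N:1
Element totals:
  C: 7
  H: 14
  N: 2
  O: 1
Molecular formula: C7H14N2O.
  M = 7(12.011) + 14(1.008) + 2(14.007) + 15.999
    = 84.077 + 14.112 + 28.014 + 15.999 = 142.202

142.20 g/mol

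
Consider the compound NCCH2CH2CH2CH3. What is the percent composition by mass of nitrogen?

16.85%

Atom tally by fragment:
  NCCH2 → C:2 H:2 N:1
  CH2 → C:1 H:2
  CH2 → C:1 H:2
  CH3 → C:1 H:3
Element totals:
  C: 5
  H: 9
  N: 1
Molecular formula: C5H9N.
Molar mass = 83.134 g/mol.
Mass from N: 1 × 14.007 = 14.007 g/mol.
%N = 14.007 / 83.134 × 100 = 16.85%.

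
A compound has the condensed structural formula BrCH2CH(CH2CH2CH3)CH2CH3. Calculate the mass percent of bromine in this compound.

Atom tally by fragment:
  BrCH2 → C:1 H:2 Br:1
  CH(CH2CH2CH3) → C:4 H:8
  CH2 → C:1 H:2
  CH3 → C:1 H:3
Element totals:
  C: 7
  H: 15
  Br: 1
Molecular formula: C7H15Br.
Molar mass = 179.101 g/mol.
Mass from Br: 1 × 79.904 = 79.904 g/mol.
%Br = 79.904 / 179.101 × 100 = 44.61%.

44.61%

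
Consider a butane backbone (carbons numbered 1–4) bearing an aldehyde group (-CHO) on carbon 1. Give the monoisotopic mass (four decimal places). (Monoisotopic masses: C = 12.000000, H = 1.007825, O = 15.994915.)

86.0732

Atom tally by fragment:
  OHCCH2 → C:2 H:3 O:1
  CH2 → C:1 H:2
  CH2 → C:1 H:2
  CH3 → C:1 H:3
Element totals:
  C: 5
  H: 10
  O: 1
Molecular formula: C5H10O.
  M = 5(12.0) + 10(1.007825) + 15.994915
    = 60.000000 + 10.078250 + 15.994915 = 86.073165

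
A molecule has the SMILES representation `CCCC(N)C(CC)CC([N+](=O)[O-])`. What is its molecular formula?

Atom tally by fragment:
  CH3 → C:1 H:3
  CH2 → C:1 H:2
  CH2 → C:1 H:2
  CH(NH2) → C:1 H:3 N:1
  CH(C2H5) → C:3 H:6
  CH2 → C:1 H:2
  CH2NO2 → C:1 H:2 N:1 O:2
Element totals:
  C: 9
  H: 20
  N: 2
  O: 2

C9H20N2O2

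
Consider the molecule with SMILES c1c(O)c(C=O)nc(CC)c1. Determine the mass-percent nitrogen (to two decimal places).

9.27%

Atom tally by fragment:
  pyridine ring core → C:5 H:5 N:1
  (− 3 ring H displaced by substituents)
  + OH → O:1 H:1
  + CHO → C:1 H:1 O:1
  + C2H5 → C:2 H:5
Element totals:
  C: 8
  H: 9
  N: 1
  O: 2
Molecular formula: C8H9NO2.
Molar mass = 151.165 g/mol.
Mass from N: 1 × 14.007 = 14.007 g/mol.
%N = 14.007 / 151.165 × 100 = 9.27%.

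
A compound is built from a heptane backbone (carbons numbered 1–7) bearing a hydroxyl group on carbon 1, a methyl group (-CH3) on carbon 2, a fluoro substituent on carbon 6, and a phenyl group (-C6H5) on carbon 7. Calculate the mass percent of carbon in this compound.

Atom tally by fragment:
  HOCH2 → C:1 H:3 O:1
  CH(CH3) → C:2 H:4
  CH2 → C:1 H:2
  CH2 → C:1 H:2
  CH2 → C:1 H:2
  CH(F) → C:1 H:1 F:1
  CH2C6H5 → C:7 H:7
Element totals:
  C: 14
  H: 21
  F: 1
  O: 1
Molecular formula: C14H21FO.
Molar mass = 224.319 g/mol.
Mass from C: 14 × 12.011 = 168.154 g/mol.
%C = 168.154 / 224.319 × 100 = 74.96%.

74.96%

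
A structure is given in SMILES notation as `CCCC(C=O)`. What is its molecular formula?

Atom tally by fragment:
  CH3 → C:1 H:3
  CH2 → C:1 H:2
  CH2 → C:1 H:2
  CH2CHO → C:2 H:3 O:1
Element totals:
  C: 5
  H: 10
  O: 1

C5H10O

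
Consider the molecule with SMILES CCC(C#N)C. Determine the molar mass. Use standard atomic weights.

Atom tally by fragment:
  CH3 → C:1 H:3
  CH2 → C:1 H:2
  CH(CN) → C:2 H:1 N:1
  CH3 → C:1 H:3
Element totals:
  C: 5
  H: 9
  N: 1
Molecular formula: C5H9N.
  M = 5(12.011) + 9(1.008) + 14.007
    = 60.055 + 9.072 + 14.007 = 83.134

83.13 g/mol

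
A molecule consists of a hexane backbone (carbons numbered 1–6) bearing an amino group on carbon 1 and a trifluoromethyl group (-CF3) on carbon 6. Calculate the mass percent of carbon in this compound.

49.69%

Atom tally by fragment:
  H2NCH2 → C:1 H:4 N:1
  CH2 → C:1 H:2
  CH2 → C:1 H:2
  CH2 → C:1 H:2
  CH2 → C:1 H:2
  CH2CF3 → C:2 H:2 F:3
Element totals:
  C: 7
  H: 14
  F: 3
  N: 1
Molecular formula: C7H14F3N.
Molar mass = 169.190 g/mol.
Mass from C: 7 × 12.011 = 84.077 g/mol.
%C = 84.077 / 169.190 × 100 = 49.69%.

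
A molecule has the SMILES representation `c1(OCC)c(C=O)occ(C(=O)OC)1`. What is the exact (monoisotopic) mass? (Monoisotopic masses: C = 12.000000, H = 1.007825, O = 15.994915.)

Atom tally by fragment:
  furan ring core → C:4 H:4 O:1
  (− 3 ring H displaced by substituents)
  + OC2H5 → C:2 H:5 O:1
  + CHO → C:1 H:1 O:1
  + COOCH3 → C:2 H:3 O:2
Element totals:
  C: 9
  H: 10
  O: 5
Molecular formula: C9H10O5.
  M = 9(12.0) + 10(1.007825) + 5(15.994915)
    = 108.000000 + 10.078250 + 79.974575 = 198.052825

198.0528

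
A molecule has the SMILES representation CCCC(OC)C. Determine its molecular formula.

C6H14O

Atom tally by fragment:
  CH3 → C:1 H:3
  CH2 → C:1 H:2
  CH2 → C:1 H:2
  CH(OCH3) → C:2 H:4 O:1
  CH3 → C:1 H:3
Element totals:
  C: 6
  H: 14
  O: 1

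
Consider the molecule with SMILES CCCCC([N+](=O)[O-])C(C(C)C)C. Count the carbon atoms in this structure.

10

Atom tally by fragment:
  CH3 → C:1 H:3
  CH2 → C:1 H:2
  CH2 → C:1 H:2
  CH2 → C:1 H:2
  CH(NO2) → C:1 H:1 N:1 O:2
  CH(CH(CH3)2) → C:4 H:8
  CH3 → C:1 H:3
Element totals:
  C: 10
  H: 21
  N: 1
  O: 2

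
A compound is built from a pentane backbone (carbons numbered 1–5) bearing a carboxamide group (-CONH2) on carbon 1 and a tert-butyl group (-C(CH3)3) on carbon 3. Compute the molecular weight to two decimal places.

Atom tally by fragment:
  H2NOCCH2 → C:2 H:4 O:1 N:1
  CH2 → C:1 H:2
  CH(C(CH3)3) → C:5 H:10
  CH2 → C:1 H:2
  CH3 → C:1 H:3
Element totals:
  C: 10
  H: 21
  N: 1
  O: 1
Molecular formula: C10H21NO.
  M = 10(12.011) + 21(1.008) + 14.007 + 15.999
    = 120.110 + 21.168 + 14.007 + 15.999 = 171.284

171.28 g/mol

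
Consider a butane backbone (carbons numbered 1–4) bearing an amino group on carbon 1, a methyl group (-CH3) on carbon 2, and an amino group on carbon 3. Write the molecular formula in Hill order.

Atom tally by fragment:
  H2NCH2 → C:1 H:4 N:1
  CH(CH3) → C:2 H:4
  CH(NH2) → C:1 H:3 N:1
  CH3 → C:1 H:3
Element totals:
  C: 5
  H: 14
  N: 2

C5H14N2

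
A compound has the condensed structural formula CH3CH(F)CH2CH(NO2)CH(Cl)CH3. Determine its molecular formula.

C6H11ClFNO2

Atom tally by fragment:
  CH3 → C:1 H:3
  CH(F) → C:1 H:1 F:1
  CH2 → C:1 H:2
  CH(NO2) → C:1 H:1 N:1 O:2
  CH(Cl) → C:1 H:1 Cl:1
  CH3 → C:1 H:3
Element totals:
  C: 6
  H: 11
  Cl: 1
  F: 1
  N: 1
  O: 2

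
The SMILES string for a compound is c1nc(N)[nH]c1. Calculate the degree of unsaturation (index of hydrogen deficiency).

Atom tally by fragment:
  imidazole ring core → C:3 H:4 N:2
  (− 1 ring H displaced by substituents)
  + NH2 → N:1 H:2
Element totals:
  C: 3
  H: 5
  N: 3
Molecular formula: C3H5N3.
DoU = (2C + 2 + N − H − X) / 2 = (2·3 + 2 + 3 − 5 − 0) / 2 = 3.

3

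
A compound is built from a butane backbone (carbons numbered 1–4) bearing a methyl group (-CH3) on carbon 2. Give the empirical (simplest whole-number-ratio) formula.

Atom tally by fragment:
  CH3 → C:1 H:3
  CH(CH3) → C:2 H:4
  CH2 → C:1 H:2
  CH3 → C:1 H:3
Element totals:
  C: 5
  H: 12
Molecular formula: C5H12.
gcd of subscripts (5, 12) = 1, so the empirical formula equals the molecular formula.

C5H12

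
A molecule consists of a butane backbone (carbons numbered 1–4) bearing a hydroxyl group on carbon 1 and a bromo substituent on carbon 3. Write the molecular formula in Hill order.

Atom tally by fragment:
  HOCH2 → C:1 H:3 O:1
  CH2 → C:1 H:2
  CH(Br) → C:1 H:1 Br:1
  CH3 → C:1 H:3
Element totals:
  C: 4
  H: 9
  Br: 1
  O: 1

C4H9BrO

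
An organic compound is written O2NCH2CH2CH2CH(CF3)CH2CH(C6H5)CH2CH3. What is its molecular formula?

C15H20F3NO2

Atom tally by fragment:
  O2NCH2 → C:1 H:2 N:1 O:2
  CH2 → C:1 H:2
  CH2 → C:1 H:2
  CH(CF3) → C:2 H:1 F:3
  CH2 → C:1 H:2
  CH(C6H5) → C:7 H:6
  CH2 → C:1 H:2
  CH3 → C:1 H:3
Element totals:
  C: 15
  H: 20
  F: 3
  N: 1
  O: 2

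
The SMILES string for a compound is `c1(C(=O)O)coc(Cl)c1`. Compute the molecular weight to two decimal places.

146.53 g/mol

Atom tally by fragment:
  furan ring core → C:4 H:4 O:1
  (− 2 ring H displaced by substituents)
  + COOH → C:1 H:1 O:2
  + Cl → Cl:1
Element totals:
  C: 5
  H: 3
  Cl: 1
  O: 3
Molecular formula: C5H3ClO3.
  M = 5(12.011) + 3(1.008) + 35.45 + 3(15.999)
    = 60.055 + 3.024 + 35.450 + 47.997 = 146.526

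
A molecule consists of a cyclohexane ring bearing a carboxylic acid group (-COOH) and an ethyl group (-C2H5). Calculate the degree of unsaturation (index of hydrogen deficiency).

2

Atom tally by fragment:
  cyclohexane ring core → C:6 H:12
  (− 2 ring H displaced by substituents)
  + COOH → C:1 H:1 O:2
  + C2H5 → C:2 H:5
Element totals:
  C: 9
  H: 16
  O: 2
Molecular formula: C9H16O2.
DoU = (2C + 2 + N − H − X) / 2 = (2·9 + 2 + 0 − 16 − 0) / 2 = 2.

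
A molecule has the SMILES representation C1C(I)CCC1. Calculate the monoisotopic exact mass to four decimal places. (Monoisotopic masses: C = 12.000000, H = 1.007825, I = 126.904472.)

Atom tally by fragment:
  cyclopentane ring core → C:5 H:10
  (− 1 ring H displaced by substituents)
  + I → I:1
Element totals:
  C: 5
  H: 9
  I: 1
Molecular formula: C5H9I.
  M = 5(12.0) + 9(1.007825) + 126.904472
    = 60.000000 + 9.070425 + 126.904472 = 195.974897

195.9749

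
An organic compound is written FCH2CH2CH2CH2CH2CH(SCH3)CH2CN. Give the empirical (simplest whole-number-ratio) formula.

C9H16FNS

Atom tally by fragment:
  FCH2 → C:1 H:2 F:1
  CH2 → C:1 H:2
  CH2 → C:1 H:2
  CH2 → C:1 H:2
  CH2 → C:1 H:2
  CH(SCH3) → C:2 H:4 S:1
  CH2CN → C:2 H:2 N:1
Element totals:
  C: 9
  H: 16
  F: 1
  N: 1
  S: 1
Molecular formula: C9H16FNS.
gcd of subscripts (9, 1, 16, 1, 1) = 1, so the empirical formula equals the molecular formula.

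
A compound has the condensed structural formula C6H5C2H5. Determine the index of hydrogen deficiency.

4

Atom tally by fragment:
  benzene ring core → C:6 H:6
  (− 1 ring H displaced by substituents)
  + C2H5 → C:2 H:5
Element totals:
  C: 8
  H: 10
Molecular formula: C8H10.
DoU = (2C + 2 + N − H − X) / 2 = (2·8 + 2 + 0 − 10 − 0) / 2 = 4.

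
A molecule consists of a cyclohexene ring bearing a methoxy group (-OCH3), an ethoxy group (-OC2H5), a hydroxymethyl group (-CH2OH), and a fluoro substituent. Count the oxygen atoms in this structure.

Atom tally by fragment:
  cyclohexene ring core → C:6 H:10
  (− 4 ring H displaced by substituents)
  + OCH3 → C:1 H:3 O:1
  + OC2H5 → C:2 H:5 O:1
  + CH2OH → C:1 H:3 O:1
  + F → F:1
Element totals:
  C: 10
  H: 17
  F: 1
  O: 3

3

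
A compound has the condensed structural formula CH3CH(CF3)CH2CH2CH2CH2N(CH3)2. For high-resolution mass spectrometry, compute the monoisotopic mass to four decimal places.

197.1391

Atom tally by fragment:
  CH3 → C:1 H:3
  CH(CF3) → C:2 H:1 F:3
  CH2 → C:1 H:2
  CH2 → C:1 H:2
  CH2 → C:1 H:2
  CH2N(CH3)2 → C:3 H:8 N:1
Element totals:
  C: 9
  H: 18
  F: 3
  N: 1
Molecular formula: C9H18F3N.
  M = 9(12.0) + 18(1.007825) + 3(18.998403) + 14.003074
    = 108.000000 + 18.140850 + 56.995209 + 14.003074 = 197.139133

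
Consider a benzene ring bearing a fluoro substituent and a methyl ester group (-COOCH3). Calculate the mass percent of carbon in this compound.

Atom tally by fragment:
  benzene ring core → C:6 H:6
  (− 2 ring H displaced by substituents)
  + F → F:1
  + COOCH3 → C:2 H:3 O:2
Element totals:
  C: 8
  H: 7
  F: 1
  O: 2
Molecular formula: C8H7FO2.
Molar mass = 154.140 g/mol.
Mass from C: 8 × 12.011 = 96.088 g/mol.
%C = 96.088 / 154.140 × 100 = 62.34%.

62.34%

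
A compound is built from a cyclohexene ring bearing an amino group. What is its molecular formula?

Atom tally by fragment:
  cyclohexene ring core → C:6 H:10
  (− 1 ring H displaced by substituents)
  + NH2 → N:1 H:2
Element totals:
  C: 6
  H: 11
  N: 1

C6H11N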